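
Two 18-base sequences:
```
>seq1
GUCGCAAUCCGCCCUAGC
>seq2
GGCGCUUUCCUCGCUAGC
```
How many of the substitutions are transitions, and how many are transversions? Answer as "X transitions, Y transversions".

Mismatches (1-based):
base 2: U→G (pyrimidine→purine, transversion)
base 6: A→U (purine→pyrimidine, transversion)
base 7: A→U (purine→pyrimidine, transversion)
base 11: G→U (purine→pyrimidine, transversion)
base 13: C→G (pyrimidine→purine, transversion)

0 transitions, 5 transversions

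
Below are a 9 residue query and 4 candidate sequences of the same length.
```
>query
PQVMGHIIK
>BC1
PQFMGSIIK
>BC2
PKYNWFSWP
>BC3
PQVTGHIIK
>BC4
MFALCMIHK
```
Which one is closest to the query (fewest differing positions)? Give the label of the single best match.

BC3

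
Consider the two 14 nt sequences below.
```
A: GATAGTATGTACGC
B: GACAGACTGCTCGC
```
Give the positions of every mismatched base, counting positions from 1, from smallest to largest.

3, 6, 7, 10, 11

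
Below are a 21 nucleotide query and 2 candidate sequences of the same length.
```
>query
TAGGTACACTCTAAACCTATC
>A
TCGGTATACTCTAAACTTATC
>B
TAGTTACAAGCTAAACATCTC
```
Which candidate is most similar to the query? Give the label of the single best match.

A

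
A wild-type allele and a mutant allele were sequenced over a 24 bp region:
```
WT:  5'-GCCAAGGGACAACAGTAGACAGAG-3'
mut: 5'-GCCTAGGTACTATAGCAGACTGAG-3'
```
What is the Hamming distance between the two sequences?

6

The sequences differ at bases 4, 8, 11, 13, 16, 21 (1-based) — 6 in total.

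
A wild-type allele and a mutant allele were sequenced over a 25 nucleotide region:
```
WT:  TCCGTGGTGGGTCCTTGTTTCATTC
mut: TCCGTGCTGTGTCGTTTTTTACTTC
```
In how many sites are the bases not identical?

6

The sequences differ at sites 7, 10, 14, 17, 21, 22 (1-based) — 6 in total.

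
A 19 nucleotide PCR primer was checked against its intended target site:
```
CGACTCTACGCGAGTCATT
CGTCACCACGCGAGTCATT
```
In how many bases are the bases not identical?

3

Mismatches (1-based): base 3: A→T; base 5: T→A; base 7: T→C.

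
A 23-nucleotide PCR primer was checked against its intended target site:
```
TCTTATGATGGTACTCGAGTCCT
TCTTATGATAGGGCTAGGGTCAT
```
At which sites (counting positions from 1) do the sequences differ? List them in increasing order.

Scanning 1-based: 10: G/A; 12: T/G; 13: A/G; 16: C/A; 18: A/G; 22: C/A.

10, 12, 13, 16, 18, 22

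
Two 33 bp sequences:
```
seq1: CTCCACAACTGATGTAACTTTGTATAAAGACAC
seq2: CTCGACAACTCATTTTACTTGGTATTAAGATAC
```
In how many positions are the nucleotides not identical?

7

Comparing position by position, 7 positions differ: 4 (C/G), 11 (G/C), 14 (G/T), 16 (A/T), 21 (T/G), 26 (A/T), 31 (C/T).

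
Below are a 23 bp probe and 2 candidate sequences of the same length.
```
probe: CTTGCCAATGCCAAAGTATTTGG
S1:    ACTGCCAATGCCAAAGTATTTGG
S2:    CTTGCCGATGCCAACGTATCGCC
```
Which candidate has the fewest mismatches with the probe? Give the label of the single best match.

S1

Hamming distances to probe — S1: 2; S2: 6.
Smallest is S1 with 2 mismatches.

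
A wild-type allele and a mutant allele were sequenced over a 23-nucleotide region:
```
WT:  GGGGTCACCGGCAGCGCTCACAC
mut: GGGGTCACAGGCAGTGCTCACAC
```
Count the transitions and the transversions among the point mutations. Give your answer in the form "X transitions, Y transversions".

Mismatches (1-based):
position 9: C→A (pyrimidine→purine, transversion)
position 15: C→T (pyrimidine→pyrimidine, transition)

1 transition, 1 transversion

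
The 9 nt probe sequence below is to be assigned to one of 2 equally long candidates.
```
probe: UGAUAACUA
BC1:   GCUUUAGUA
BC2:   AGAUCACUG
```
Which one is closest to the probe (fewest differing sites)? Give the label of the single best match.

BC2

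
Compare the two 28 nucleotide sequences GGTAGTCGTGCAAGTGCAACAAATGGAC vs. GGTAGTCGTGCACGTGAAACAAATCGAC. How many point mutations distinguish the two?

The sequences differ at sites 13, 17, 25 (1-based) — 3 in total.

3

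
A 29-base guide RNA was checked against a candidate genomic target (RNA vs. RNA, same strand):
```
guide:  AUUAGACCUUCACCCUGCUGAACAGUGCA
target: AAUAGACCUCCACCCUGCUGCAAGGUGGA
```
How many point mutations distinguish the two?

Comparing position by position, 6 bases differ: 2 (U/A), 10 (U/C), 21 (A/C), 23 (C/A), 24 (A/G), 28 (C/G).

6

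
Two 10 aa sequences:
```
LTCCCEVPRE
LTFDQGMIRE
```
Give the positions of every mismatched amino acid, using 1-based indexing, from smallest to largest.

Scanning 1-based: 3: C/F; 4: C/D; 5: C/Q; 6: E/G; 7: V/M; 8: P/I.

3, 4, 5, 6, 7, 8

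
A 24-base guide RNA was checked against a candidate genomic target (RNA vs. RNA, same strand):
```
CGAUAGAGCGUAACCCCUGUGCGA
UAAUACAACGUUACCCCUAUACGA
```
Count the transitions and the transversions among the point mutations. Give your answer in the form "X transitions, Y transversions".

5 transitions, 2 transversions

Transitions (purine↔purine or pyrimidine↔pyrimidine): 1 C→U, 2 G→A, 8 G→A, 19 G→A, 21 G→A.
Transversions (purine↔pyrimidine): 6 G→C, 12 A→U.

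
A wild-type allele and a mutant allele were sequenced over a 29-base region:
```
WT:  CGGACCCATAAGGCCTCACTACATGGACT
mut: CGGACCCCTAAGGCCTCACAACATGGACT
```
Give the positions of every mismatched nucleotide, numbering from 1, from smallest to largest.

8, 20

Differences at position 8 (A→C), position 20 (T→A).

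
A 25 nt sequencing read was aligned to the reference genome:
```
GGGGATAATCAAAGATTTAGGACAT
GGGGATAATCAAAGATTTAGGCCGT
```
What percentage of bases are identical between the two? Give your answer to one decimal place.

Mismatches at positions 22, 24 (1-based): 2 of 25.
Identical positions: 23/25 = 92% → 92.0%.

92.0%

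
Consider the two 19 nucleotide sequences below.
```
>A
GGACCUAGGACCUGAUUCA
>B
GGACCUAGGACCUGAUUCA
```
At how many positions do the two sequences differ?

No positions differ; the sequences are identical.

0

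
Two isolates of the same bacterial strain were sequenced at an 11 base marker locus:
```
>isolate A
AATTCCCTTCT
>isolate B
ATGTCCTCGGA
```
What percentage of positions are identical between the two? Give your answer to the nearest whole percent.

36%

Mismatches at positions 2, 3, 7, 8, 9, 10, 11 (1-based): 7 of 11.
Identical positions: 4/11 = 36.36% → 36%.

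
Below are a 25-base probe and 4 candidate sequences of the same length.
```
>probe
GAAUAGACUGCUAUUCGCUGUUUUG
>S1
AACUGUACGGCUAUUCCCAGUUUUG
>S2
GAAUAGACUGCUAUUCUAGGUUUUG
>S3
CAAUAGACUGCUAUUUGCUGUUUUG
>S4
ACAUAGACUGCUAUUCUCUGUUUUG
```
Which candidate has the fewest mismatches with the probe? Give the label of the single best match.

S3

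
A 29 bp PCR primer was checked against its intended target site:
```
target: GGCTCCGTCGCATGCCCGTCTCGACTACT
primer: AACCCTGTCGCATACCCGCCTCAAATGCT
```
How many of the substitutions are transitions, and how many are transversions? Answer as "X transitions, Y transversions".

8 transitions, 1 transversion

Mismatches (1-based):
site 1: G→A (purine→purine, transition)
site 2: G→A (purine→purine, transition)
site 4: T→C (pyrimidine→pyrimidine, transition)
site 6: C→T (pyrimidine→pyrimidine, transition)
site 14: G→A (purine→purine, transition)
site 19: T→C (pyrimidine→pyrimidine, transition)
site 23: G→A (purine→purine, transition)
site 25: C→A (pyrimidine→purine, transversion)
site 27: A→G (purine→purine, transition)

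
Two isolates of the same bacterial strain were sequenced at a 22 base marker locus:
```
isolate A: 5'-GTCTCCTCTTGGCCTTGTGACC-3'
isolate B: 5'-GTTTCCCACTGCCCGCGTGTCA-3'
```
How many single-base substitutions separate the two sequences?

9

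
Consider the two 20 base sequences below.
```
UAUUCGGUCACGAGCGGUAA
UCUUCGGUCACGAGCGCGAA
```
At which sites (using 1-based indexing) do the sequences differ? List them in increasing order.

Differences at site 2 (A→C), site 17 (G→C), site 18 (U→G).

2, 17, 18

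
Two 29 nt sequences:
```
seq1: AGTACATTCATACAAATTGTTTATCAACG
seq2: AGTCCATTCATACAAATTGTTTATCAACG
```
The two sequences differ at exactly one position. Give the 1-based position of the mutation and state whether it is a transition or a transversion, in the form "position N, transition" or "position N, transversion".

position 4, transversion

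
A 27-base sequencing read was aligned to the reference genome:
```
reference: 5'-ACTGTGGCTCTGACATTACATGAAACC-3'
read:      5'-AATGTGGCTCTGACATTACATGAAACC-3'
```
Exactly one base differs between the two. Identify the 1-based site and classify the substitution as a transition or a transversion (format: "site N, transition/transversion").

Site 2 changes C→A. C is a pyrimidine and A is a purine, so this is a transversion.

site 2, transversion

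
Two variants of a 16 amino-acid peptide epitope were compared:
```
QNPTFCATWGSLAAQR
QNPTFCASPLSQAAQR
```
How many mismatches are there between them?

Comparing position by position, 4 residues differ: 8 (T/S), 9 (W/P), 10 (G/L), 12 (L/Q).

4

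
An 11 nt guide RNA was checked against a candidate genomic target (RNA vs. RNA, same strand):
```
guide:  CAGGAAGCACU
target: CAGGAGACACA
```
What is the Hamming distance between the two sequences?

3

Comparing position by position, 3 positions differ: 6 (A/G), 7 (G/A), 11 (U/A).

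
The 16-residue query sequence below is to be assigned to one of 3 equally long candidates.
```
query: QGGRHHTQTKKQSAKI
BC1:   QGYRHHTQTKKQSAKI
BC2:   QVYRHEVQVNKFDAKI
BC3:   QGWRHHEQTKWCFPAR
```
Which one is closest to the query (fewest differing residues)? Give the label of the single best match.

Hamming distances to query — BC1: 1; BC2: 8; BC3: 8.
Smallest is BC1 with 1 mismatch.

BC1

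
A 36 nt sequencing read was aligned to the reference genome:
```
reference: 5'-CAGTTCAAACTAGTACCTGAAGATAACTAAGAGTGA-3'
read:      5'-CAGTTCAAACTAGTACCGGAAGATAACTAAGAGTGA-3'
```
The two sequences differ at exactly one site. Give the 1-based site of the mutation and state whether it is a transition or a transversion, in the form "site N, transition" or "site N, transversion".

Site 18 changes T→G. T is a pyrimidine and G is a purine, so this is a transversion.

site 18, transversion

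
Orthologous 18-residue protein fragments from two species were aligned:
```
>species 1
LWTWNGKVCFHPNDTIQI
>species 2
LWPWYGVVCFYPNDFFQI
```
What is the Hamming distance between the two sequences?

The sequences differ at positions 3, 5, 7, 11, 15, 16 (1-based) — 6 in total.

6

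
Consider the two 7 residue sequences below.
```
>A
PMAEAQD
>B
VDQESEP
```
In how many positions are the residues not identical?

Mismatches (1-based): position 1: P→V; position 2: M→D; position 3: A→Q; position 5: A→S; position 6: Q→E; position 7: D→P.

6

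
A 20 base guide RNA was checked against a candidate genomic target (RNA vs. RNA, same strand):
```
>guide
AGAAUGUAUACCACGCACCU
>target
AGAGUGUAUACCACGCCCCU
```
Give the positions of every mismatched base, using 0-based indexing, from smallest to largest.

Differences at position 3 (A→G), position 16 (A→C).

3, 16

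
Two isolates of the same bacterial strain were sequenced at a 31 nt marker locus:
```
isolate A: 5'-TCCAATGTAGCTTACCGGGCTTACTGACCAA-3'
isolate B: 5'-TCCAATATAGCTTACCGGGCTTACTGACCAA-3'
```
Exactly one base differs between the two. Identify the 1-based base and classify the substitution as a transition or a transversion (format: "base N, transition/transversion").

base 7, transition

The sequences differ only at base 7: G→A (purine→purine), a transition.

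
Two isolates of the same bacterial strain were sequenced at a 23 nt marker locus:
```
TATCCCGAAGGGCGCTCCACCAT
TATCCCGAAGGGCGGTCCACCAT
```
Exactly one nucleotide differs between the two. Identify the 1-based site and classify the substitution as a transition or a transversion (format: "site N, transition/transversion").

site 15, transversion

Site 15 changes C→G. C is a pyrimidine and G is a purine, so this is a transversion.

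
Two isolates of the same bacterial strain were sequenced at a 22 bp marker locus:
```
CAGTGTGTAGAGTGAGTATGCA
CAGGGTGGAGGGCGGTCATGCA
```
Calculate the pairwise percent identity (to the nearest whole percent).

Mismatches at positions 4, 8, 11, 13, 15, 16, 17 (1-based): 7 of 22.
Identical positions: 15/22 = 68.18% → 68%.

68%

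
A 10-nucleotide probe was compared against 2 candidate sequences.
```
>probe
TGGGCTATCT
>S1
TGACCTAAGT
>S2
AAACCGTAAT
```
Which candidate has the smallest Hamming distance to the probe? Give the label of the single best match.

S1

S1 differs at 4 sites; S2 differs at 8 sites. The closest is S1.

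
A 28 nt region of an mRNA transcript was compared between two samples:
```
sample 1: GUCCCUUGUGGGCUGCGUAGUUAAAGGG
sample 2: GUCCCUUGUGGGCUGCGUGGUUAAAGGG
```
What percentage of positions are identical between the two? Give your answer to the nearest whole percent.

Mismatch at position 19 (1-based): 1 of 28.
Identical positions: 27/28 = 96.43% → 96%.

96%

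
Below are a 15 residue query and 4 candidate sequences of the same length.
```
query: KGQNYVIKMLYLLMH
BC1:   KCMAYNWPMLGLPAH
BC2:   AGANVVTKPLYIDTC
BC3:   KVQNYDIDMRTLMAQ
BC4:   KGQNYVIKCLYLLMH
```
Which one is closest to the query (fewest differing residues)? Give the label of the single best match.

BC4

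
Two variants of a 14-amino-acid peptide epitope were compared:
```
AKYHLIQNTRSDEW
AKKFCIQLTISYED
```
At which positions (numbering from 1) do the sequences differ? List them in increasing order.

3, 4, 5, 8, 10, 12, 14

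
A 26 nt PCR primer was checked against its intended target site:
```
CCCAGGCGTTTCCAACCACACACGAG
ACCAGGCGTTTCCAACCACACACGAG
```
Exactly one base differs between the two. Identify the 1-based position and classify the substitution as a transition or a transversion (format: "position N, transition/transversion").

The sequences differ only at position 1: C→A (pyrimidine→purine), a transversion.

position 1, transversion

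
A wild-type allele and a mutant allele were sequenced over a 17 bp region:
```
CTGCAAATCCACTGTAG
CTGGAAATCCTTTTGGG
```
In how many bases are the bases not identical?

6

Mismatches (1-based): base 4: C→G; base 11: A→T; base 12: C→T; base 14: G→T; base 15: T→G; base 16: A→G.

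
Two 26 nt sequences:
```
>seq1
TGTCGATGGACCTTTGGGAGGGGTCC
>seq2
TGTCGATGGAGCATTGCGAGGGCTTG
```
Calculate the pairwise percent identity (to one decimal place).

76.9%

Mismatches at positions 11, 13, 17, 23, 25, 26 (1-based): 6 of 26.
Identical positions: 20/26 = 76.92% → 76.9%.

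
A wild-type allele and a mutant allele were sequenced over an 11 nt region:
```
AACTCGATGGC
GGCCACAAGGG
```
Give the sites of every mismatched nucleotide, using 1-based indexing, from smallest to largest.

Differences at site 1 (A→G), site 2 (A→G), site 4 (T→C), site 5 (C→A), site 6 (G→C), site 8 (T→A), site 11 (C→G).

1, 2, 4, 5, 6, 8, 11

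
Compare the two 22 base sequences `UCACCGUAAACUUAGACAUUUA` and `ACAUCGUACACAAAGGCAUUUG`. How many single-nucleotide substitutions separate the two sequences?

7

Mismatches (1-based): site 1: U→A; site 4: C→U; site 9: A→C; site 12: U→A; site 13: U→A; site 16: A→G; site 22: A→G.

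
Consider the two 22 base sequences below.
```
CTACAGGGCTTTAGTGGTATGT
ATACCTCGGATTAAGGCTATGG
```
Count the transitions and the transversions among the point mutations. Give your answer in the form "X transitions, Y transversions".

1 transition, 9 transversions

Transitions (purine↔purine or pyrimidine↔pyrimidine): 14 G→A.
Transversions (purine↔pyrimidine): 1 C→A, 5 A→C, 6 G→T, 7 G→C, 9 C→G, 10 T→A, 15 T→G, 17 G→C, 22 T→G.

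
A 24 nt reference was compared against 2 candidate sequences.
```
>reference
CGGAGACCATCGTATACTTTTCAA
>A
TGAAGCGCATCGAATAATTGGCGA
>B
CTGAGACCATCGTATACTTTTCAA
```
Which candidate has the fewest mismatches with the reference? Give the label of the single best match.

B

Hamming distances to reference — A: 9; B: 1.
Smallest is B with 1 mismatch.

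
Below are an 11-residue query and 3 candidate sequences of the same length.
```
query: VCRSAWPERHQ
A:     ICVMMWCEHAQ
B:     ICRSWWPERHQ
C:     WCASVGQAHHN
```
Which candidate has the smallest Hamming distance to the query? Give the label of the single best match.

B

Hamming distances to query — A: 7; B: 2; C: 8.
Smallest is B with 2 mismatches.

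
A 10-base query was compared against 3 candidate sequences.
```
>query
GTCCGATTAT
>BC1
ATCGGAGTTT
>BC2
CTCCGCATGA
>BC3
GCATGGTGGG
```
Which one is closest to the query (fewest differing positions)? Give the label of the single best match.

BC1 differs at 4 positions; BC2 differs at 5 positions; BC3 differs at 7 positions. The closest is BC1.

BC1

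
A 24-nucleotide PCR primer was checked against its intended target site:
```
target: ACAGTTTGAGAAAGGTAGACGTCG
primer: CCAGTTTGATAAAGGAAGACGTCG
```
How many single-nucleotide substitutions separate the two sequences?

3

The sequences differ at sites 1, 10, 16 (1-based) — 3 in total.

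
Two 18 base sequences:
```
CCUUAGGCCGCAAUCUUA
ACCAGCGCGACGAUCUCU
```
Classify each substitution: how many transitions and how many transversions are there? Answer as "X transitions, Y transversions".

5 transitions, 5 transversions

Transitions (purine↔purine or pyrimidine↔pyrimidine): 3 U→C, 5 A→G, 10 G→A, 12 A→G, 17 U→C.
Transversions (purine↔pyrimidine): 1 C→A, 4 U→A, 6 G→C, 9 C→G, 18 A→U.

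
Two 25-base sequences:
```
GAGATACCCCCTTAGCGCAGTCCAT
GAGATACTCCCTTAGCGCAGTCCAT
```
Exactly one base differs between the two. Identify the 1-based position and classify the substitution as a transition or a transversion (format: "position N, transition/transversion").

position 8, transition

Position 8 changes C→T. C is a pyrimidine and T is a pyrimidine, so this is a transition.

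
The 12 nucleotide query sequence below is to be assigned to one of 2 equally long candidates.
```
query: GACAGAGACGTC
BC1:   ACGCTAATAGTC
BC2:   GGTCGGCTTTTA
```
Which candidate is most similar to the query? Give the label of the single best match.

Hamming distances to query — BC1: 8; BC2: 9.
Smallest is BC1 with 8 mismatches.

BC1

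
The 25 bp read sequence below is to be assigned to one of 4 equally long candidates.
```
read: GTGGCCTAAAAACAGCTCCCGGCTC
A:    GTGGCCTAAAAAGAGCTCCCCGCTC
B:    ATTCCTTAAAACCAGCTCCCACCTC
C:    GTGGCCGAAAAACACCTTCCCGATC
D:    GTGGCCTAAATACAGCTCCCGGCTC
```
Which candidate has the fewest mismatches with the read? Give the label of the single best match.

D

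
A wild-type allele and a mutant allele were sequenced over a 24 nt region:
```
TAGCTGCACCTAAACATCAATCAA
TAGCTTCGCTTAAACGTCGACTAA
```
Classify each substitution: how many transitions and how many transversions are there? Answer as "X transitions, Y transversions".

6 transitions, 1 transversion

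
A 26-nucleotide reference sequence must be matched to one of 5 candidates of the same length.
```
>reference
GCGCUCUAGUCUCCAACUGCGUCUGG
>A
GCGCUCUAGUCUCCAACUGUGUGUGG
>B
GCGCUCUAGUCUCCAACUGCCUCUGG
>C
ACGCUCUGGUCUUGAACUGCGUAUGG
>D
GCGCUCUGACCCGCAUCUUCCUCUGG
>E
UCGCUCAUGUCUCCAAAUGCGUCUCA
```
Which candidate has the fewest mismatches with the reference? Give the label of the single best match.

B

A differs at 2 bases; B differs at 1 base; C differs at 5 bases; D differs at 8 bases; E differs at 6 bases. The closest is B.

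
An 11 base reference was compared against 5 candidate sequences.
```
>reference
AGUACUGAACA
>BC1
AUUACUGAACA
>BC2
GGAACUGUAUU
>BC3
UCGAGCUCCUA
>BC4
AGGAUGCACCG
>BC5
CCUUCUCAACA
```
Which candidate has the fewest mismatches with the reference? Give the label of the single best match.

BC1 differs at 1 position; BC2 differs at 5 positions; BC3 differs at 9 positions; BC4 differs at 6 positions; BC5 differs at 4 positions. The closest is BC1.

BC1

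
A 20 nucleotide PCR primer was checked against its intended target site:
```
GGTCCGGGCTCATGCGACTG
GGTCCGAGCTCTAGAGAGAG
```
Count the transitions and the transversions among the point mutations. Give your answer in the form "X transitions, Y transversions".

1 transition, 5 transversions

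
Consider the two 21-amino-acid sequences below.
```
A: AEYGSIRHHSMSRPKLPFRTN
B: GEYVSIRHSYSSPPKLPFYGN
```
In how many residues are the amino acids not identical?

8

Comparing position by position, 8 residues differ: 1 (A/G), 4 (G/V), 9 (H/S), 10 (S/Y), 11 (M/S), 13 (R/P), 19 (R/Y), 20 (T/G).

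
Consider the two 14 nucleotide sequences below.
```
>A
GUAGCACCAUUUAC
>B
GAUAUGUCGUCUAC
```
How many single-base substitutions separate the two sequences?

The sequences differ at bases 2, 3, 4, 5, 6, 7, 9, 11 (1-based) — 8 in total.

8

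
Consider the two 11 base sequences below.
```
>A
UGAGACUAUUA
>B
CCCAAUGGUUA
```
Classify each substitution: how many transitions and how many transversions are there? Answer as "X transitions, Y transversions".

Mismatches (1-based):
base 1: U→C (pyrimidine→pyrimidine, transition)
base 2: G→C (purine→pyrimidine, transversion)
base 3: A→C (purine→pyrimidine, transversion)
base 4: G→A (purine→purine, transition)
base 6: C→U (pyrimidine→pyrimidine, transition)
base 7: U→G (pyrimidine→purine, transversion)
base 8: A→G (purine→purine, transition)

4 transitions, 3 transversions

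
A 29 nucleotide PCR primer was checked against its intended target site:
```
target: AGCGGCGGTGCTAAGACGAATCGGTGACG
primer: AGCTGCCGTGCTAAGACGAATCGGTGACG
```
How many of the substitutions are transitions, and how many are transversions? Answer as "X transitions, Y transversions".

0 transitions, 2 transversions

Mismatches (1-based):
position 4: G→T (purine→pyrimidine, transversion)
position 7: G→C (purine→pyrimidine, transversion)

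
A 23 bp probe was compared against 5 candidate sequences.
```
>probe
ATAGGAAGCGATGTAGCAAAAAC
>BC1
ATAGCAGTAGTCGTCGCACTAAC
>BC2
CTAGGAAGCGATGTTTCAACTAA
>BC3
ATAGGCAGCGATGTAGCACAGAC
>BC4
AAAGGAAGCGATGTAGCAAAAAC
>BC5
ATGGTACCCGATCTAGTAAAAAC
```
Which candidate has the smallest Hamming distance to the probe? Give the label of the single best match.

BC4

BC1 differs at 9 positions; BC2 differs at 6 positions; BC3 differs at 3 positions; BC4 differs at 1 position; BC5 differs at 6 positions. The closest is BC4.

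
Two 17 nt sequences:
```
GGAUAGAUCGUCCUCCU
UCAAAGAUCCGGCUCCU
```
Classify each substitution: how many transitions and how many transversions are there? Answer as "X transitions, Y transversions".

Mismatches (1-based):
site 1: G→U (purine→pyrimidine, transversion)
site 2: G→C (purine→pyrimidine, transversion)
site 4: U→A (pyrimidine→purine, transversion)
site 10: G→C (purine→pyrimidine, transversion)
site 11: U→G (pyrimidine→purine, transversion)
site 12: C→G (pyrimidine→purine, transversion)

0 transitions, 6 transversions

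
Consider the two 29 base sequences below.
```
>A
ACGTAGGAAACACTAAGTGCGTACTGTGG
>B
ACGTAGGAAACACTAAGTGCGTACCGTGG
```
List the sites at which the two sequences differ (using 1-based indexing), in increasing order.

Scanning 1-based: 25: T/C.

25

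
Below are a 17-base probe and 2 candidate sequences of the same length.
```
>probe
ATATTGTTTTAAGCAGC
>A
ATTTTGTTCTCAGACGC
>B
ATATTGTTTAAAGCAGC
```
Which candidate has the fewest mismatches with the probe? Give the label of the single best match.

A differs at 5 sites; B differs at 1 site. The closest is B.

B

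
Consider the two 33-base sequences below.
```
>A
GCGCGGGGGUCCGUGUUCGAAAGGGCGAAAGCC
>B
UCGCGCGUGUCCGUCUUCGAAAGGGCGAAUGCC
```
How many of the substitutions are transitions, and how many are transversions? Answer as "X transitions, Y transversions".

0 transitions, 5 transversions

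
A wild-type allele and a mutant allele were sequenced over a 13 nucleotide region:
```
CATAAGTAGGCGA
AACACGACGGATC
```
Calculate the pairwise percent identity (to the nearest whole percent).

38%

8 positions differ (1, 3, 5, 7, 8, 11, 12, 13), so 5 of 13 match: 5/13 = 38.46%.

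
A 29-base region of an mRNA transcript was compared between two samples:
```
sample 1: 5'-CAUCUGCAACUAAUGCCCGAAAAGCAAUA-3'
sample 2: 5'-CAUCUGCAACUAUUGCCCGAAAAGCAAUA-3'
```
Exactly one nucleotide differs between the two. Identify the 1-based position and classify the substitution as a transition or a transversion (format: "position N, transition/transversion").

position 13, transversion

The sequences differ only at position 13: A→U (purine→pyrimidine), a transversion.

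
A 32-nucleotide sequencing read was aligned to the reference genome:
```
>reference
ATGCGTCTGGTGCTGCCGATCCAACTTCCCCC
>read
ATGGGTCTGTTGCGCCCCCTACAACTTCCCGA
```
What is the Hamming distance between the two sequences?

Comparing position by position, 9 sites differ: 4 (C/G), 10 (G/T), 14 (T/G), 15 (G/C), 18 (G/C), 19 (A/C), 21 (C/A), 31 (C/G), 32 (C/A).

9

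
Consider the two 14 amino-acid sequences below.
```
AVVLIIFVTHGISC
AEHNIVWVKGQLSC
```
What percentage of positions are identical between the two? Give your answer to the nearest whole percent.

36%

9 positions differ (2, 3, 4, 6, 7, 9, 10, 11, 12), so 5 of 14 match: 5/14 = 35.71%.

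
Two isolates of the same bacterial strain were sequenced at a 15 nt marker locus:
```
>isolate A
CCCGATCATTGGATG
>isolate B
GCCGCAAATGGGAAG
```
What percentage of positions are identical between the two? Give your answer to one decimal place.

60.0%

Mismatches at positions 1, 5, 6, 7, 10, 14 (1-based): 6 of 15.
Identical positions: 9/15 = 60% → 60.0%.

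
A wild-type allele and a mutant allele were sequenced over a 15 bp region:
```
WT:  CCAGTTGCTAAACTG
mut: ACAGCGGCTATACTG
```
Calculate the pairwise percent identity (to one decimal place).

73.3%

4 positions differ (1, 5, 6, 11), so 11 of 15 match: 11/15 = 73.33%.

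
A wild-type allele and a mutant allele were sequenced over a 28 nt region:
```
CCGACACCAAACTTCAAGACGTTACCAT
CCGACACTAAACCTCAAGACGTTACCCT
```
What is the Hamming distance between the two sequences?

3

The sequences differ at bases 8, 13, 27 (1-based) — 3 in total.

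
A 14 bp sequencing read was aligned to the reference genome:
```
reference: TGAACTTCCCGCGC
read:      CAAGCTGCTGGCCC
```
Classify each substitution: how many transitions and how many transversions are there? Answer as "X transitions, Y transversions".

4 transitions, 3 transversions

Mismatches (1-based):
site 1: T→C (pyrimidine→pyrimidine, transition)
site 2: G→A (purine→purine, transition)
site 4: A→G (purine→purine, transition)
site 7: T→G (pyrimidine→purine, transversion)
site 9: C→T (pyrimidine→pyrimidine, transition)
site 10: C→G (pyrimidine→purine, transversion)
site 13: G→C (purine→pyrimidine, transversion)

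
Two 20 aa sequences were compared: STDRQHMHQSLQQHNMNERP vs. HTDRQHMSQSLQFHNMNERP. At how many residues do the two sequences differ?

The sequences differ at residues 1, 8, 13 (1-based) — 3 in total.

3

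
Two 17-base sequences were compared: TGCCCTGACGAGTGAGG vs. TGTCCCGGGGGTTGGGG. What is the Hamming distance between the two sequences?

7

Comparing position by position, 7 bases differ: 3 (C/T), 6 (T/C), 8 (A/G), 9 (C/G), 11 (A/G), 12 (G/T), 15 (A/G).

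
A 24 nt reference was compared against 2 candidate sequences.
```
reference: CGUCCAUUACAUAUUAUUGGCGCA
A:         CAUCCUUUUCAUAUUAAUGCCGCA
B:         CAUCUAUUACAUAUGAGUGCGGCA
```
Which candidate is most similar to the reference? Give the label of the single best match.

A

A differs at 5 sites; B differs at 6 sites. The closest is A.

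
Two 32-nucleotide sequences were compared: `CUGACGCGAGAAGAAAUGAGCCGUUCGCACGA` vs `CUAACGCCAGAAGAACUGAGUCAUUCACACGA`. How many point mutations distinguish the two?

6

Comparing position by position, 6 sites differ: 3 (G/A), 8 (G/C), 16 (A/C), 21 (C/U), 23 (G/A), 27 (G/A).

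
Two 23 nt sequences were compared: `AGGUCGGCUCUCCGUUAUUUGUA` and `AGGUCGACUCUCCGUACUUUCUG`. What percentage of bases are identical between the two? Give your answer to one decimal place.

78.3%

5 positions differ (7, 16, 17, 21, 23), so 18 of 23 match: 18/23 = 78.26%.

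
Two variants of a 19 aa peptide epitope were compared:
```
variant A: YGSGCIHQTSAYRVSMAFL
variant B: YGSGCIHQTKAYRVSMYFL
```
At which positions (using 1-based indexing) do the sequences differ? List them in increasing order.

10, 17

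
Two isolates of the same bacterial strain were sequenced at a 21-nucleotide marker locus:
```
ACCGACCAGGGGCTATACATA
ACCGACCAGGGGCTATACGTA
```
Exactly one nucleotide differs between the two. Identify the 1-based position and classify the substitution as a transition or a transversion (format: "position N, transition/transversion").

The sequences differ only at position 19: A→G (purine→purine), a transition.

position 19, transition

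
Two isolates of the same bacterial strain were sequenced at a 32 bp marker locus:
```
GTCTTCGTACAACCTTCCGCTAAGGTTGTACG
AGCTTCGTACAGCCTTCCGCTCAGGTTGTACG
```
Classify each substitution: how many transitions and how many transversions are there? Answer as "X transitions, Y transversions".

Mismatches (1-based):
position 1: G→A (purine→purine, transition)
position 2: T→G (pyrimidine→purine, transversion)
position 12: A→G (purine→purine, transition)
position 22: A→C (purine→pyrimidine, transversion)

2 transitions, 2 transversions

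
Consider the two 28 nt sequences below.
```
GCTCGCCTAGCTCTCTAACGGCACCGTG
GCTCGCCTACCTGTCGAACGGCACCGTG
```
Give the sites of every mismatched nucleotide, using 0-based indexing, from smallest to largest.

9, 12, 15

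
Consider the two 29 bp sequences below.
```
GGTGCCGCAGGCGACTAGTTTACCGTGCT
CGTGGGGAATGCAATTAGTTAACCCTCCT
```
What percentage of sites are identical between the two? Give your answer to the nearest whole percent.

Mismatches at positions 1, 5, 6, 8, 10, 13, 15, 21, 25, 27 (1-based): 10 of 29.
Identical positions: 19/29 = 65.52% → 66%.

66%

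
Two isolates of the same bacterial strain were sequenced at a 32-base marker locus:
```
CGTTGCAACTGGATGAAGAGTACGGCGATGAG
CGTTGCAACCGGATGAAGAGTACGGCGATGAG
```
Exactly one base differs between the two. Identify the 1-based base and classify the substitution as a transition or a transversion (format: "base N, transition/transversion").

Base 10 changes T→C. T is a pyrimidine and C is a pyrimidine, so this is a transition.

base 10, transition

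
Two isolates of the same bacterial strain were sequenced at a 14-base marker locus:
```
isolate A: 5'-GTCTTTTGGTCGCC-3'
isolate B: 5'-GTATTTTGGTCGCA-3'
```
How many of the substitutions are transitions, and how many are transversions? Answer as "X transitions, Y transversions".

0 transitions, 2 transversions

Mismatches (1-based):
base 3: C→A (pyrimidine→purine, transversion)
base 14: C→A (pyrimidine→purine, transversion)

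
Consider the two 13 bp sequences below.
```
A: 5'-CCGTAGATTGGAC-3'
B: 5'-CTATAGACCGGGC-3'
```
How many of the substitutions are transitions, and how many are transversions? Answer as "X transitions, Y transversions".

Mismatches (1-based):
site 2: C→T (pyrimidine→pyrimidine, transition)
site 3: G→A (purine→purine, transition)
site 8: T→C (pyrimidine→pyrimidine, transition)
site 9: T→C (pyrimidine→pyrimidine, transition)
site 12: A→G (purine→purine, transition)

5 transitions, 0 transversions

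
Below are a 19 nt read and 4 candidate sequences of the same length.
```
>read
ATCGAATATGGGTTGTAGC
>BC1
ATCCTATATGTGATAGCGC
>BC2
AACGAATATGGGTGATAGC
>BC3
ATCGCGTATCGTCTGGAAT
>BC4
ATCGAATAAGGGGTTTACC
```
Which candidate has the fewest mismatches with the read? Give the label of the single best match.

BC2

BC1 differs at 7 positions; BC2 differs at 3 positions; BC3 differs at 8 positions; BC4 differs at 4 positions. The closest is BC2.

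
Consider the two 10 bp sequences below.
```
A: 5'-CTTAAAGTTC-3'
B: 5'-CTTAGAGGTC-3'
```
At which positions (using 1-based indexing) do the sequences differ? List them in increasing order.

Differences at position 5 (A→G), position 8 (T→G).

5, 8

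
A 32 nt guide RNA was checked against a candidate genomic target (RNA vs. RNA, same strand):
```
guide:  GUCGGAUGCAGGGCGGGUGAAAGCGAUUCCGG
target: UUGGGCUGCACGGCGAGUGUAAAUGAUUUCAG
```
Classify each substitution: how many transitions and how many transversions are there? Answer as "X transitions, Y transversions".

5 transitions, 5 transversions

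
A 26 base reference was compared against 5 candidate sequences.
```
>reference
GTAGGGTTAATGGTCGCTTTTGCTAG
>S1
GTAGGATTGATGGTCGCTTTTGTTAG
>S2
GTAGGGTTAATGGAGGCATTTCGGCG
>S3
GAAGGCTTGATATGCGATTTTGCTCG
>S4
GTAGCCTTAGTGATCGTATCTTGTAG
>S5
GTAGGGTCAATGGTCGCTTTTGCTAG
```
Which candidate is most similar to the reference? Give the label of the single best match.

S5

Hamming distances to reference — S1: 3; S2: 7; S3: 8; S4: 9; S5: 1.
Smallest is S5 with 1 mismatch.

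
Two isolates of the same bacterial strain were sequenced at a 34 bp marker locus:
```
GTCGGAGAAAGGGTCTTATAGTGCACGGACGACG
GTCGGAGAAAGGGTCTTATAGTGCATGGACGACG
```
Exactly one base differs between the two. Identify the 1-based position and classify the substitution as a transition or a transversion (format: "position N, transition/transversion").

Position 26 changes C→T. C is a pyrimidine and T is a pyrimidine, so this is a transition.

position 26, transition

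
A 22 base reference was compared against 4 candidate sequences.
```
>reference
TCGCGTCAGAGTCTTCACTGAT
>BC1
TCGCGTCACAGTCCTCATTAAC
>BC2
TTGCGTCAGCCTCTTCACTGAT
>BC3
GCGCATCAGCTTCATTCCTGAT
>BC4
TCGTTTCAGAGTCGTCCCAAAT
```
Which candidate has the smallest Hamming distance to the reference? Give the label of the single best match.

BC2

BC1 differs at 5 positions; BC2 differs at 3 positions; BC3 differs at 7 positions; BC4 differs at 6 positions. The closest is BC2.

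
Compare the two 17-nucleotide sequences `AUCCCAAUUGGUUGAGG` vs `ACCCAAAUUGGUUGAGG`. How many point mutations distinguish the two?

The sequences differ at sites 2, 5 (1-based) — 2 in total.

2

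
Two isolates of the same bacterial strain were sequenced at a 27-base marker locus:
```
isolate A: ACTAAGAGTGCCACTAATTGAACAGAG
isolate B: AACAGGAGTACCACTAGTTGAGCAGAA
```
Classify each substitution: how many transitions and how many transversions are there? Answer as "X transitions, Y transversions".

Mismatches (1-based):
site 2: C→A (pyrimidine→purine, transversion)
site 3: T→C (pyrimidine→pyrimidine, transition)
site 5: A→G (purine→purine, transition)
site 10: G→A (purine→purine, transition)
site 17: A→G (purine→purine, transition)
site 22: A→G (purine→purine, transition)
site 27: G→A (purine→purine, transition)

6 transitions, 1 transversion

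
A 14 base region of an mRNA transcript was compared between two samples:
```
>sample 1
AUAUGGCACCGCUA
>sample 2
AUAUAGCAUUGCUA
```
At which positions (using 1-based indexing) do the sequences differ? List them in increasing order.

Scanning 1-based: 5: G/A; 9: C/U; 10: C/U.

5, 9, 10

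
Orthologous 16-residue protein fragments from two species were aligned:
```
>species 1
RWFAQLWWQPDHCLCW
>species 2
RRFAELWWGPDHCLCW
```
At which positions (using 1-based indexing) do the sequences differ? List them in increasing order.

Scanning 1-based: 2: W/R; 5: Q/E; 9: Q/G.

2, 5, 9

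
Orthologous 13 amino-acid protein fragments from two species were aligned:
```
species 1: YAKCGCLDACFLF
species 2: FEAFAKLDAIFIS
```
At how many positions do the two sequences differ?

9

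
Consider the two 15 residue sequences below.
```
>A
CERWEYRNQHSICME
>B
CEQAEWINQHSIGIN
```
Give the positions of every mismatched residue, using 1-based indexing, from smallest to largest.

3, 4, 6, 7, 13, 14, 15

Differences at position 3 (R→Q), position 4 (W→A), position 6 (Y→W), position 7 (R→I), position 13 (C→G), position 14 (M→I), position 15 (E→N).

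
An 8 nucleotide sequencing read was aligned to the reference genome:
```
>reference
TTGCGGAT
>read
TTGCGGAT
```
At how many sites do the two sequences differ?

0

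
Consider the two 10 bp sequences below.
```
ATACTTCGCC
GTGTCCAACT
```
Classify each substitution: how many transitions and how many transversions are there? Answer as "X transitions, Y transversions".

Transitions (purine↔purine or pyrimidine↔pyrimidine): 1 A→G, 3 A→G, 4 C→T, 5 T→C, 6 T→C, 8 G→A, 10 C→T.
Transversions (purine↔pyrimidine): 7 C→A.

7 transitions, 1 transversion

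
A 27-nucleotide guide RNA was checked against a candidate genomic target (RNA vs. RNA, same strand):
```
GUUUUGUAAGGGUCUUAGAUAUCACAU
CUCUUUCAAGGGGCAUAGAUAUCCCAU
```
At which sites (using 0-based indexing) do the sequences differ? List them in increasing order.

0, 2, 5, 6, 12, 14, 23

Differences at site 0 (G→C), site 2 (U→C), site 5 (G→U), site 6 (U→C), site 12 (U→G), site 14 (U→A), site 23 (A→C).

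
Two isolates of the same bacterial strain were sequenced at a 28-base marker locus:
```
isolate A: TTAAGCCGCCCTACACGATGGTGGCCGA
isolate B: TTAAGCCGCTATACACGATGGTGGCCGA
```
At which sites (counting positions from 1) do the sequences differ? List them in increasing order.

10, 11

Differences at site 10 (C→T), site 11 (C→A).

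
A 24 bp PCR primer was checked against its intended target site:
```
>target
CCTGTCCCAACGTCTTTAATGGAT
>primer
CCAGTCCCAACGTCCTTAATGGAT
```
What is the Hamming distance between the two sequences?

2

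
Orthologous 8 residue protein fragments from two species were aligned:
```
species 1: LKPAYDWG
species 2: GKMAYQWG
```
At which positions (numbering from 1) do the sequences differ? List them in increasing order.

Scanning 1-based: 1: L/G; 3: P/M; 6: D/Q.

1, 3, 6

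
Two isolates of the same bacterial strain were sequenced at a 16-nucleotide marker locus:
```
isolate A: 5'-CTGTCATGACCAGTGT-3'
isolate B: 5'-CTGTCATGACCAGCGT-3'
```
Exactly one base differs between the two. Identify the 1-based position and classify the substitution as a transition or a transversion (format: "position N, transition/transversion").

The sequences differ only at position 14: T→C (pyrimidine→pyrimidine), a transition.

position 14, transition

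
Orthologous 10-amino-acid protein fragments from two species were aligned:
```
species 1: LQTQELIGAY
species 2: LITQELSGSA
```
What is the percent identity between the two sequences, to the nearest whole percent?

Mismatches at positions 2, 7, 9, 10 (1-based): 4 of 10.
Identical positions: 6/10 = 60% → 60%.

60%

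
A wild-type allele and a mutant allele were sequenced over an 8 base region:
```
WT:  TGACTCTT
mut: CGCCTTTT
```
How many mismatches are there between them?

3

The sequences differ at positions 1, 3, 6 (1-based) — 3 in total.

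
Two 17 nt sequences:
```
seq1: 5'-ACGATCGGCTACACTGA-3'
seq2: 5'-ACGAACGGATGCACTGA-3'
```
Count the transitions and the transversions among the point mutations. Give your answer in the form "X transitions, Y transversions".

1 transition, 2 transversions

Transitions (purine↔purine or pyrimidine↔pyrimidine): 11 A→G.
Transversions (purine↔pyrimidine): 5 T→A, 9 C→A.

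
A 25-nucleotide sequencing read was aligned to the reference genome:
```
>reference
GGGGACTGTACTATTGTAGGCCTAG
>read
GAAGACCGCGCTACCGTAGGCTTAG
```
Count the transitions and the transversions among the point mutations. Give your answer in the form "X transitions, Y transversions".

Transitions (purine↔purine or pyrimidine↔pyrimidine): 2 G→A, 3 G→A, 7 T→C, 9 T→C, 10 A→G, 14 T→C, 15 T→C, 22 C→T.
Transversions (purine↔pyrimidine): none.

8 transitions, 0 transversions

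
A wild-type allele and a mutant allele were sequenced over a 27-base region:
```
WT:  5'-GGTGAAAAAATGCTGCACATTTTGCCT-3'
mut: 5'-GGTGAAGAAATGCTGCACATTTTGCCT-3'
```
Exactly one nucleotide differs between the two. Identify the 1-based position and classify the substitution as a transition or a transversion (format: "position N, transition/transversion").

Position 7 changes A→G. A is a purine and G is a purine, so this is a transition.

position 7, transition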